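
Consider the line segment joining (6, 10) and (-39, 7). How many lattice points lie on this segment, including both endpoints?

4

The number of lattice points on a segment between lattice points is gcd(|Δx|,|Δy|) + 1 = gcd(45,3) + 1 = 3 + 1 = 4.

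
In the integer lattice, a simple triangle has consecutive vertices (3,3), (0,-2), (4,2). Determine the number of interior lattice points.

2

The shoelace formula gives twice the area as |(3·(-2) − 0·3) + (0·2 − 4·(-2)) + (4·3 − 3·2)| = 8, so the area is 4.
Summing gcd(|Δx|,|Δy|) over the edges gives the boundary count: gcd(3,5) + gcd(4,4) + gcd(1,1) = 1+4+1 = 6.
By Pick's theorem A = I + B/2 − 1, so I = 4 − 6/2 + 1 = 2.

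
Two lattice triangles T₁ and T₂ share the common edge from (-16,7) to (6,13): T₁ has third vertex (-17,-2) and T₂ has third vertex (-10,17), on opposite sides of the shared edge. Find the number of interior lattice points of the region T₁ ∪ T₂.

185

The union is the simple quadrilateral with vertices (-16,7), (-17,-2), (6,13), (-10,17) in order.
By the shoelace formula, twice the signed area is |((-16)·(-2) − (-17)·7) + ((-17)·13 − 6·(-2)) + (6·17 − (-10)·13) + ((-10)·7 − (-16)·17)| = 376, so the area is 188.
The number of boundary lattice points is Σ gcd(|Δx|,|Δy|) = gcd(1,9) + gcd(23,15) + gcd(16,4) + gcd(6,10) = 1+1+4+2 = 8.
By Pick's theorem I = A − B/2 + 1 = 188 − 8/2 + 1 = 185.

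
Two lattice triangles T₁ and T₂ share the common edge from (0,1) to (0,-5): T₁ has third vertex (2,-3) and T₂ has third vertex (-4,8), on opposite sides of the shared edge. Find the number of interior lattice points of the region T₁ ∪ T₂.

The union is the simple quadrilateral with vertices (0,1), (2,-3), (0,-5), (-4,8) in order.
By the shoelace formula, twice the signed area is |(0·(-3) − 2·1) + (2·(-5) − 0·(-3)) + (0·8 − (-4)·(-5)) + ((-4)·1 − 0·8)| = 36, so the area is 18.
Summing gcd(|Δx|,|Δy|) over the edges gives the boundary count: gcd(2,4) + gcd(2,2) + gcd(4,13) + gcd(4,7) = 2+2+1+1 = 6.
By Pick's theorem I = A − B/2 + 1 = 18 − 6/2 + 1 = 16.

16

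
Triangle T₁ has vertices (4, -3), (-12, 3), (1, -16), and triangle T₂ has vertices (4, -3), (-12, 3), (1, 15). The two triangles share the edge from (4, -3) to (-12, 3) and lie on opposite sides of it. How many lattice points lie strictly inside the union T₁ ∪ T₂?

The union is the simple quadrilateral with vertices (4, -3), (1, -16), (-12, 3), (1, 15) in order.
By the shoelace formula, twice the signed area is |(4·(-16) − 1·(-3)) + (1·3 − (-12)·(-16)) + ((-12)·15 − 1·3) + (1·(-3) − 4·15)| = 496, so the area is 248.
Summing gcd(|Δx|,|Δy|) over the edges gives the boundary count: gcd(3,13) + gcd(13,19) + gcd(13,12) + gcd(3,18) = 1+1+1+3 = 6.
By Pick's theorem I = A − B/2 + 1 = 248 − 6/2 + 1 = 246.

246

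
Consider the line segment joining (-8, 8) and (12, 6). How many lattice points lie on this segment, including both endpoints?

3

The number of lattice points on a segment between lattice points is gcd(|Δx|,|Δy|) + 1 = gcd(20,2) + 1 = 2 + 1 = 3.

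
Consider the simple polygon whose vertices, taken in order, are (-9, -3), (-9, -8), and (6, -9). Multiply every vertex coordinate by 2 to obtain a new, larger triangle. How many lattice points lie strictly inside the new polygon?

142

By the shoelace formula, twice the signed area is |((-9)·(-8) − (-9)·(-3)) + ((-9)·(-9) − 6·(-8)) + (6·(-3) − (-9)·(-9))| = 75, so the area is 37.5.
Summing gcd(|Δx|,|Δy|) over the edges gives the boundary count: gcd(0,5) + gcd(15,1) + gcd(15,6) = 5+1+3 = 9.
Scaling by 2 multiplies the area by 2² = 4 (so the new area is 150) and multiplies the boundary lattice-point count by 2, giving 18.
By Pick's theorem, the interior count of the dilated polygon is 150 − 18/2 + 1 = 142.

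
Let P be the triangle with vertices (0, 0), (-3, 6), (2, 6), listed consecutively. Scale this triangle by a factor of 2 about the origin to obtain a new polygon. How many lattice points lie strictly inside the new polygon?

51

The shoelace formula gives twice the area as |[0·6 − (-3)·0] + [(-3)·6 − 2·6] + [2·0 − 0·6]| = 30, so the area is 15.
The number of boundary lattice points is Σ gcd(|Δx|,|Δy|) = gcd(3,6) + gcd(5,0) + gcd(2,6) = 3+5+2 = 10.
Scaling by 2 multiplies the area by 2² = 4 (so the new area is 60) and multiplies the boundary lattice-point count by 2, giving 20.
By Pick's theorem, the interior count of the dilated polygon is 60 − 20/2 + 1 = 51.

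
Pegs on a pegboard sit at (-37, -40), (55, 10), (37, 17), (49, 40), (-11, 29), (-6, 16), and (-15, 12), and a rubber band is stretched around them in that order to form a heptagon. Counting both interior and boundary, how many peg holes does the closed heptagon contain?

By the shoelace formula, twice the signed area is |[(-37)·10 − 55·(-40)] + [55·17 − 37·10] + [37·40 − 49·17] + [49·29 − (-11)·40] + [(-11)·16 − (-6)·29] + [(-6)·12 − (-15)·16] + [(-15)·(-40) − (-37)·12]| = 6113, so the area is 3056.5.
Along each edge there are gcd(|Δx|,|Δy|)+1 lattice points, so counting each shared vertex once the boundary has gcd(92,50) + gcd(18,7) + gcd(12,23) + gcd(60,11) + gcd(5,13) + gcd(9,4) + gcd(22,52) = 2+1+1+1+1+1+2 = 9.
Pick's theorem gives I = A − B/2 + 1 = 3056.5 − 9/2 + 1 = 3053, so the closed region contains I + B = 3053 + 9 = 3062 lattice points.

3062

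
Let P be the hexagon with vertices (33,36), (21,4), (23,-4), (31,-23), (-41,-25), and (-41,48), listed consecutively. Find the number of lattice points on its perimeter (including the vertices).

Summing gcd(|Δx|,|Δy|) over the edges gives the boundary count: gcd(12,32) + gcd(2,8) + gcd(8,19) + gcd(72,2) + gcd(0,73) + gcd(74,12) = 4+2+1+2+73+2 = 84.

84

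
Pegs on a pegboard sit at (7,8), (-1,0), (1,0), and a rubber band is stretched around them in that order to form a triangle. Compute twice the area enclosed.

By the shoelace formula, twice the signed area is |[7·0 − (-1)·8] + [(-1)·0 − 1·0] + [1·8 − 7·0]| = 16, so the area is 8.

16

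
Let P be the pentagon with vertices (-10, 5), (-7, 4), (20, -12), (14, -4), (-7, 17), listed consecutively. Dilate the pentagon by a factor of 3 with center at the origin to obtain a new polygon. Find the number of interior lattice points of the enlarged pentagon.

1903

The shoelace formula gives twice the area as |((-10)·4 − (-7)·5) + ((-7)·(-12) − 20·4) + (20·(-4) − 14·(-12)) + (14·17 − (-7)·(-4)) + ((-7)·5 − (-10)·17)| = 432, so the area is 216.
Along each edge there are gcd(|Δx|,|Δy|)+1 lattice points, so counting each shared vertex once the boundary has gcd(3,1) + gcd(27,16) + gcd(6,8) + gcd(21,21) + gcd(3,12) = 1+1+2+21+3 = 28.
Scaling by 3 multiplies the area by 3² = 9 (so the new area is 1944) and multiplies the boundary lattice-point count by 3, giving 84.
By Pick's theorem, the interior count of the dilated polygon is 1944 − 84/2 + 1 = 1903.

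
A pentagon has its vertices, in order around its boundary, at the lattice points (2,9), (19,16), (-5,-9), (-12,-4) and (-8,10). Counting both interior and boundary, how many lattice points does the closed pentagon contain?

Using the shoelace formula, 2A = |[2·16 − 19·9] + [19·(-9) − (-5)·16] + [(-5)·(-4) − (-12)·(-9)] + [(-12)·10 − (-8)·(-4)] + [(-8)·9 − 2·10]| = 562, so the area is 281.
The number of boundary lattice points is Σ gcd(|Δx|,|Δy|) = gcd(17,7) + gcd(24,25) + gcd(7,5) + gcd(4,14) + gcd(10,1) = 1+1+1+2+1 = 6.
Pick's theorem gives I = A − B/2 + 1 = 281 − 6/2 + 1 = 279, so the closed region contains I + B = 279 + 6 = 285 lattice points.

285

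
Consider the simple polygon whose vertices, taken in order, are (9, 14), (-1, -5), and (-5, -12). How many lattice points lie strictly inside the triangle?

2

By the shoelace formula, twice the signed area is |[9·(-5) − (-1)·14] + [(-1)·(-12) − (-5)·(-5)] + [(-5)·14 − 9·(-12)]| = 6, so the area is 3.
Along each edge there are gcd(|Δx|,|Δy|)+1 lattice points, so counting each shared vertex once the boundary has gcd(10,19) + gcd(4,7) + gcd(14,26) = 1+1+2 = 4.
By Pick's theorem A = I + B/2 − 1, so I = 3 − 4/2 + 1 = 2.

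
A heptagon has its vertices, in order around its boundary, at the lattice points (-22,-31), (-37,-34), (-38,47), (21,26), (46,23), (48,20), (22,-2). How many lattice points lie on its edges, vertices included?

10

Along each edge there are gcd(|Δx|,|Δy|)+1 lattice points, so counting each shared vertex once the boundary has gcd(15,3) + gcd(1,81) + gcd(59,21) + gcd(25,3) + gcd(2,3) + gcd(26,22) + gcd(44,29) = 3+1+1+1+1+2+1 = 10.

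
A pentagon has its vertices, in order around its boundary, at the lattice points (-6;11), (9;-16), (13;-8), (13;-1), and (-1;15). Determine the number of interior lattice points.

241

Using the shoelace formula, 2A = |((-6)·(-16) − 9·11) + (9·(-8) − 13·(-16)) + (13·(-1) − 13·(-8)) + (13·15 − (-1)·(-1)) + ((-1)·11 − (-6)·15)| = 497, so the area is 248.5.
Summing gcd(|Δx|,|Δy|) over the edges gives the boundary count: gcd(15,27) + gcd(4,8) + gcd(0,7) + gcd(14,16) + gcd(5,4) = 3+4+7+2+1 = 17.
By Pick's theorem A = I + B/2 − 1, so I = 248.5 − 17/2 + 1 = 241.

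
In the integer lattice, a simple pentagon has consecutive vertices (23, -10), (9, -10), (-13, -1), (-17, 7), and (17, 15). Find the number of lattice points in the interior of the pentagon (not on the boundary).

By the shoelace formula, twice the signed area is |(23·(-10) − 9·(-10)) + (9·(-1) − (-13)·(-10)) + ((-13)·7 − (-17)·(-1)) + ((-17)·15 − 17·7) + (17·(-10) − 23·15)| = 1276, so the area is 638.
Summing gcd(|Δx|,|Δy|) over the edges gives the boundary count: gcd(14,0) + gcd(22,9) + gcd(4,8) + gcd(34,8) + gcd(6,25) = 14+1+4+2+1 = 22.
Pick's theorem gives I = A − B/2 + 1 = 638 − 22/2 + 1 = 628.

628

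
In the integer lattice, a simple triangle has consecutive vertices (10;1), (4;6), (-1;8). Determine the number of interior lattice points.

By the shoelace formula, twice the signed area is |(10·6 − 4·1) + (4·8 − (-1)·6) + ((-1)·1 − 10·8)| = 13, so the area is 13/2.
Along each edge there are gcd(|Δx|,|Δy|)+1 lattice points, so counting each shared vertex once the boundary has gcd(6,5) + gcd(5,2) + gcd(11,7) = 1+1+1 = 3.
Pick's theorem gives I = A − B/2 + 1 = 13/2 − 3/2 + 1 = 6.

6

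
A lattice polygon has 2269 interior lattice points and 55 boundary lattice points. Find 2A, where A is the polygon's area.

4591

By Pick's theorem, A = I + B/2 − 1 = 2269 + 55/2 − 1 = 4591/2.
Hence 2A = 4591.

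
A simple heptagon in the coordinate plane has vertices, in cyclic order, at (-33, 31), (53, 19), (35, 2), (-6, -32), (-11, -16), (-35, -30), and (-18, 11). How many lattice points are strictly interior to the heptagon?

By the shoelace formula, twice the signed area is |[(-33)·19 − 53·31] + [53·2 − 35·19] + [35·(-32) − (-6)·2] + [(-6)·(-16) − (-11)·(-32)] + [(-11)·(-30) − (-35)·(-16)] + [(-35)·11 − (-18)·(-30)] + [(-18)·31 − (-33)·11]| = 5543, so the area is 2771.5.
Along each edge there are gcd(|Δx|,|Δy|)+1 lattice points, so counting each shared vertex once the boundary has gcd(86,12) + gcd(18,17) + gcd(41,34) + gcd(5,16) + gcd(24,14) + gcd(17,41) + gcd(15,20) = 2+1+1+1+2+1+5 = 13.
By Pick's theorem A = I + B/2 − 1, so I = 2771.5 − 13/2 + 1 = 2766.

2766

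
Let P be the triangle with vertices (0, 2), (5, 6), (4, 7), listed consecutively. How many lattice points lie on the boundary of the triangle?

3

The number of boundary lattice points is Σ gcd(|Δx|,|Δy|) = gcd(5,4) + gcd(1,1) + gcd(4,5) = 1+1+1 = 3.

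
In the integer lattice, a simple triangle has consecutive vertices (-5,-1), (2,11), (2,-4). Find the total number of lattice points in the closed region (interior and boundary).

Using the shoelace formula, 2A = |[(-5)·11 − 2·(-1)] + [2·(-4) − 2·11] + [2·(-1) − (-5)·(-4)]| = 105, so the area is 52.5.
The number of boundary lattice points is Σ gcd(|Δx|,|Δy|) = gcd(7,12) + gcd(0,15) + gcd(7,3) = 1+15+1 = 17.
Pick's theorem gives I = A − B/2 + 1 = 52.5 − 17/2 + 1 = 45, so the closed region contains I + B = 45 + 17 = 62 lattice points.

62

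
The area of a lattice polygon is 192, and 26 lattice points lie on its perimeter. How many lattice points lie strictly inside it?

From Pick's theorem, I = A − B/2 + 1 = 192 − 26/2 + 1 = 180.

180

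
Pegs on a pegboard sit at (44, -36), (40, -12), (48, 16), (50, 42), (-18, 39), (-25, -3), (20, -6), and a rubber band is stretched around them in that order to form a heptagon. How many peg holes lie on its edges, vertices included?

The number of boundary lattice points is Σ gcd(|Δx|,|Δy|) = gcd(4,24) + gcd(8,28) + gcd(2,26) + gcd(68,3) + gcd(7,42) + gcd(45,3) + gcd(24,30) = 4+4+2+1+7+3+6 = 27.

27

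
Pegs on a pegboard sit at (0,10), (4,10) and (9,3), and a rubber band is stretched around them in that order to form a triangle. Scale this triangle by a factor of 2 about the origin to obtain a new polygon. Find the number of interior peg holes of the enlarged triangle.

51

By the shoelace formula, twice the signed area is |[0·10 − 4·10] + [4·3 − 9·10] + [9·10 − 0·3]| = 28, so the area is 14.
Along each edge there are gcd(|Δx|,|Δy|)+1 lattice points, so counting each shared vertex once the boundary has gcd(4,0) + gcd(5,7) + gcd(9,7) = 4+1+1 = 6.
Scaling by 2 multiplies the area by 2² = 4 (so the new area is 56) and multiplies the boundary lattice-point count by 2, giving 12.
By Pick's theorem, the interior count of the dilated polygon is 56 − 12/2 + 1 = 51.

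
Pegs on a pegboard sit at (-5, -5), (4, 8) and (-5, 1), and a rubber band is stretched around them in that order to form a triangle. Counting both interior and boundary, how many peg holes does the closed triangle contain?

The shoelace formula gives twice the area as |((-5)·8 − 4·(-5)) + (4·1 − (-5)·8) + ((-5)·(-5) − (-5)·1)| = 54, so the area is 27.
Summing gcd(|Δx|,|Δy|) over the edges gives the boundary count: gcd(9,13) + gcd(9,7) + gcd(0,6) = 1+1+6 = 8.
Pick's theorem gives I = A − B/2 + 1 = 27 − 8/2 + 1 = 24, so the closed region contains I + B = 24 + 8 = 32 lattice points.

32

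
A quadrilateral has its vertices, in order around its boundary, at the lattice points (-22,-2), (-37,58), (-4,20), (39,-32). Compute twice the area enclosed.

3292

The shoelace formula gives twice the area as |((-22)·58 − (-37)·(-2)) + ((-37)·20 − (-4)·58) + ((-4)·(-32) − 39·20) + (39·(-2) − (-22)·(-32))| = 3292, so the area is 1646.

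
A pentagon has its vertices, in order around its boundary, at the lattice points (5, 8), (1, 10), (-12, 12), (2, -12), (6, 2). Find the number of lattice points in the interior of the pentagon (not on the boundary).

201

Using the shoelace formula, 2A = |(5·10 − 1·8) + (1·12 − (-12)·10) + ((-12)·(-12) − 2·12) + (2·2 − 6·(-12)) + (6·8 − 5·2)| = 408, so the area is 204.
Summing gcd(|Δx|,|Δy|) over the edges gives the boundary count: gcd(4,2) + gcd(13,2) + gcd(14,24) + gcd(4,14) + gcd(1,6) = 2+1+2+2+1 = 8.
By Pick's theorem A = I + B/2 − 1, so I = 204 − 8/2 + 1 = 201.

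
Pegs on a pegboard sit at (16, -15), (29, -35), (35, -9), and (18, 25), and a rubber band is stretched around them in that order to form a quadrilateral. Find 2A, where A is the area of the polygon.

Using the shoelace formula, 2A = |[16·(-35) − 29·(-15)] + [29·(-9) − 35·(-35)] + [35·25 − 18·(-9)] + [18·(-15) − 16·25]| = 1206, so the area is 603.

1206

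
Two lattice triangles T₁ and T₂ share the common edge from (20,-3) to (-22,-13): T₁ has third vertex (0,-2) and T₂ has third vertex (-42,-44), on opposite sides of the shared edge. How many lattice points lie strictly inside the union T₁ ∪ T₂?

The union is the simple quadrilateral with vertices (20,-3), (0,-2), (-22,-13), (-42,-44) in order.
By the shoelace formula, twice the signed area is |(20·(-2) − 0·(-3)) + (0·(-13) − (-22)·(-2)) + ((-22)·(-44) − (-42)·(-13)) + ((-42)·(-3) − 20·(-44))| = 1344, so the area is 672.
Along each edge there are gcd(|Δx|,|Δy|)+1 lattice points, so counting each shared vertex once the boundary has gcd(20,1) + gcd(22,11) + gcd(20,31) + gcd(62,41) = 1+11+1+1 = 14.
By Pick's theorem I = A − B/2 + 1 = 672 − 14/2 + 1 = 666.

666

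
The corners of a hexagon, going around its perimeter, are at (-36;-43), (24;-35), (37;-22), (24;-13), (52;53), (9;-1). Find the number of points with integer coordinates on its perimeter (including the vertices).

24

The number of boundary lattice points is Σ gcd(|Δx|,|Δy|) = gcd(60,8) + gcd(13,13) + gcd(13,9) + gcd(28,66) + gcd(43,54) + gcd(45,42) = 4+13+1+2+1+3 = 24.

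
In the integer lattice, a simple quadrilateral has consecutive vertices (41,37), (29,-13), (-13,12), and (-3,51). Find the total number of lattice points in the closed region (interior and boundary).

2132

Using the shoelace formula, 2A = |[41·(-13) − 29·37] + [29·12 − (-13)·(-13)] + [(-13)·51 − (-3)·12] + [(-3)·37 − 41·51]| = 4256, so the area is 2128.
The number of boundary lattice points is Σ gcd(|Δx|,|Δy|) = gcd(12,50) + gcd(42,25) + gcd(10,39) + gcd(44,14) = 2+1+1+2 = 6.
Pick's theorem gives I = A − B/2 + 1 = 2128 − 6/2 + 1 = 2126, so the closed region contains I + B = 2126 + 6 = 2132 lattice points.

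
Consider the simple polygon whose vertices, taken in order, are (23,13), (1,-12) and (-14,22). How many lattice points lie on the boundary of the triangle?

3

Summing gcd(|Δx|,|Δy|) over the edges gives the boundary count: gcd(22,25) + gcd(15,34) + gcd(37,9) = 1+1+1 = 3.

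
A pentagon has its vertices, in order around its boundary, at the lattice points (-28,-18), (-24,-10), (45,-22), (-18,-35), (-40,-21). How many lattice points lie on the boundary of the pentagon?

Summing gcd(|Δx|,|Δy|) over the edges gives the boundary count: gcd(4,8) + gcd(69,12) + gcd(63,13) + gcd(22,14) + gcd(12,3) = 4+3+1+2+3 = 13.

13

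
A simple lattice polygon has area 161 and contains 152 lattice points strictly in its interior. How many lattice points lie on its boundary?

20

Pick's theorem gives A = I + B/2 − 1, so B = 2(A − I + 1) = 2(161 − 152 + 1) = 20.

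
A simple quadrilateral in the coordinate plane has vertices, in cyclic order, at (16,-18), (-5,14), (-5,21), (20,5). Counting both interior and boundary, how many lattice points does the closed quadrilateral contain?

The shoelace formula gives twice the area as |[16·14 − (-5)·(-18)] + [(-5)·21 − (-5)·14] + [(-5)·5 − 20·21] + [20·(-18) − 16·5]| = 786, so the area is 393.
Along each edge there are gcd(|Δx|,|Δy|)+1 lattice points, so counting each shared vertex once the boundary has gcd(21,32) + gcd(0,7) + gcd(25,16) + gcd(4,23) = 1+7+1+1 = 10.
Pick's theorem gives I = A − B/2 + 1 = 393 − 10/2 + 1 = 389, so the closed region contains I + B = 389 + 10 = 399 lattice points.

399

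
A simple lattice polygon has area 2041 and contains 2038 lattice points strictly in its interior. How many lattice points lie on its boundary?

8

Pick's theorem gives A = I + B/2 − 1, so B = 2(A − I + 1) = 2(2041 − 2038 + 1) = 8.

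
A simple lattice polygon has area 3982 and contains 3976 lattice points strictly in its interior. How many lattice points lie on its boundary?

Pick's theorem gives A = I + B/2 − 1, so B = 2(A − I + 1) = 2(3982 − 3976 + 1) = 14.

14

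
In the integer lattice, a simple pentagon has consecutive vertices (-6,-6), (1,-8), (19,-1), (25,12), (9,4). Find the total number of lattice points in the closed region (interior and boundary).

By the shoelace formula, twice the signed area is |[(-6)·(-8) − 1·(-6)] + [1·(-1) − 19·(-8)] + [19·12 − 25·(-1)] + [25·4 − 9·12] + [9·(-6) − (-6)·4]| = 420, so the area is 210.
The number of boundary lattice points is Σ gcd(|Δx|,|Δy|) = gcd(7,2) + gcd(18,7) + gcd(6,13) + gcd(16,8) + gcd(15,10) = 1+1+1+8+5 = 16.
Pick's theorem gives I = A − B/2 + 1 = 210 − 16/2 + 1 = 203, so the closed region contains I + B = 203 + 16 = 219 lattice points.

219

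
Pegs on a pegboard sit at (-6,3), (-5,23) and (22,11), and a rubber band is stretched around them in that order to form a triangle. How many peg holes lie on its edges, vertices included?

8

The number of boundary lattice points is Σ gcd(|Δx|,|Δy|) = gcd(1,20) + gcd(27,12) + gcd(28,8) = 1+3+4 = 8.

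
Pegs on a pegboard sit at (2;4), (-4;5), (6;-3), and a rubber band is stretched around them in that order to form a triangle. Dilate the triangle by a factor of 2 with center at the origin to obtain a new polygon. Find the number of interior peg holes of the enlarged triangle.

By the shoelace formula, twice the signed area is |[2·5 − (-4)·4] + [(-4)·(-3) − 6·5] + [6·4 − 2·(-3)]| = 38, so the area is 19.
The number of boundary lattice points is Σ gcd(|Δx|,|Δy|) = gcd(6,1) + gcd(10,8) + gcd(4,7) = 1+2+1 = 4.
Scaling by 2 multiplies the area by 2² = 4 (so the new area is 76) and multiplies the boundary lattice-point count by 2, giving 8.
By Pick's theorem, the interior count of the dilated polygon is 76 − 8/2 + 1 = 73.

73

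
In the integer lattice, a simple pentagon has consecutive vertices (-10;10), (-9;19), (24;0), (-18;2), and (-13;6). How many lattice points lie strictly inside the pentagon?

By the shoelace formula, twice the signed area is |[(-10)·19 − (-9)·10] + [(-9)·0 − 24·19] + [24·2 − (-18)·0] + [(-18)·6 − (-13)·2] + [(-13)·10 − (-10)·6]| = 660, so the area is 330.
Along each edge there are gcd(|Δx|,|Δy|)+1 lattice points, so counting each shared vertex once the boundary has gcd(1,9) + gcd(33,19) + gcd(42,2) + gcd(5,4) + gcd(3,4) = 1+1+2+1+1 = 6.
Pick's theorem gives I = A − B/2 + 1 = 330 − 6/2 + 1 = 328.

328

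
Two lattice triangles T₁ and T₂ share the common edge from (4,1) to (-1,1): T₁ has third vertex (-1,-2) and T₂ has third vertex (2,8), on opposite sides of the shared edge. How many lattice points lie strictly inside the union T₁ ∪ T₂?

The union is the simple quadrilateral with vertices (4,1), (-1,-2), (-1,1), (2,8) in order.
By the shoelace formula, twice the signed area is |(4·(-2) − (-1)·1) + ((-1)·1 − (-1)·(-2)) + ((-1)·8 − 2·1) + (2·1 − 4·8)| = 50, so the area is 25.
The number of boundary lattice points is Σ gcd(|Δx|,|Δy|) = gcd(5,3) + gcd(0,3) + gcd(3,7) + gcd(2,7) = 1+3+1+1 = 6.
By Pick's theorem I = A − B/2 + 1 = 25 − 6/2 + 1 = 23.

23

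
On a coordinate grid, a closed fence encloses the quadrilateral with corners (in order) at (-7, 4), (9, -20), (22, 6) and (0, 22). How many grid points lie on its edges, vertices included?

24

Summing gcd(|Δx|,|Δy|) over the edges gives the boundary count: gcd(16,24) + gcd(13,26) + gcd(22,16) + gcd(7,18) = 8+13+2+1 = 24.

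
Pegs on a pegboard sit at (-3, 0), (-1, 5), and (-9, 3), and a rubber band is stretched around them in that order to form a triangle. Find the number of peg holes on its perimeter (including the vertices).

6

Summing gcd(|Δx|,|Δy|) over the edges gives the boundary count: gcd(2,5) + gcd(8,2) + gcd(6,3) = 1+2+3 = 6.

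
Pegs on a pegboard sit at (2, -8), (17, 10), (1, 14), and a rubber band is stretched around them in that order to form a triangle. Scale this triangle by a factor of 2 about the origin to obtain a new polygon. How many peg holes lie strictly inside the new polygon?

Using the shoelace formula, 2A = |[2·10 − 17·(-8)] + [17·14 − 1·10] + [1·(-8) − 2·14]| = 348, so the area is 174.
The number of boundary lattice points is Σ gcd(|Δx|,|Δy|) = gcd(15,18) + gcd(16,4) + gcd(1,22) = 3+4+1 = 8.
Scaling by 2 multiplies the area by 2² = 4 (so the new area is 696) and multiplies the boundary lattice-point count by 2, giving 16.
By Pick's theorem, the interior count of the dilated polygon is 696 − 16/2 + 1 = 689.

689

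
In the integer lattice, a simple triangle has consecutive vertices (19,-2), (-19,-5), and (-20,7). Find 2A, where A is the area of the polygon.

By the shoelace formula, twice the signed area is |[19·(-5) − (-19)·(-2)] + [(-19)·7 − (-20)·(-5)] + [(-20)·(-2) − 19·7]| = 459, so the area is 459/2.

459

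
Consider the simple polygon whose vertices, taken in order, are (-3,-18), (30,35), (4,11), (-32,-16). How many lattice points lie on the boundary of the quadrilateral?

Summing gcd(|Δx|,|Δy|) over the edges gives the boundary count: gcd(33,53) + gcd(26,24) + gcd(36,27) + gcd(29,2) = 1+2+9+1 = 13.

13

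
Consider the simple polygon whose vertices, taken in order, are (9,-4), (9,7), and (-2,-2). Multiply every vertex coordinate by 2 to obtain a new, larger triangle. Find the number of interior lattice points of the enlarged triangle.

230

Using the shoelace formula, 2A = |(9·7 − 9·(-4)) + (9·(-2) − (-2)·7) + ((-2)·(-4) − 9·(-2))| = 121, so the area is 121/2.
The number of boundary lattice points is Σ gcd(|Δx|,|Δy|) = gcd(0,11) + gcd(11,9) + gcd(11,2) = 11+1+1 = 13.
Scaling by 2 multiplies the area by 2² = 4 (so the new area is 242) and multiplies the boundary lattice-point count by 2, giving 26.
By Pick's theorem, the interior count of the dilated polygon is 242 − 26/2 + 1 = 230.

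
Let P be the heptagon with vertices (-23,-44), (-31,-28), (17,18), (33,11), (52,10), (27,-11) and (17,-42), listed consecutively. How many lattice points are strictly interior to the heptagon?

2470

Using the shoelace formula, 2A = |((-23)·(-28) − (-31)·(-44)) + ((-31)·18 − 17·(-28)) + (17·11 − 33·18) + (33·10 − 52·11) + (52·(-11) − 27·10) + (27·(-42) − 17·(-11)) + (17·(-44) − (-23)·(-42))| = 4954, so the area is 2477.
The number of boundary lattice points is Σ gcd(|Δx|,|Δy|) = gcd(8,16) + gcd(48,46) + gcd(16,7) + gcd(19,1) + gcd(25,21) + gcd(10,31) + gcd(40,2) = 8+2+1+1+1+1+2 = 16.
By Pick's theorem A = I + B/2 − 1, so I = 2477 − 16/2 + 1 = 2470.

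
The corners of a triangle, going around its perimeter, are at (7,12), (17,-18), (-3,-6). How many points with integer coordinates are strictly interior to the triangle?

Using the shoelace formula, 2A = |[7·(-18) − 17·12] + [17·(-6) − (-3)·(-18)] + [(-3)·12 − 7·(-6)]| = 480, so the area is 240.
Along each edge there are gcd(|Δx|,|Δy|)+1 lattice points, so counting each shared vertex once the boundary has gcd(10,30) + gcd(20,12) + gcd(10,18) = 10+4+2 = 16.
Pick's theorem gives I = A − B/2 + 1 = 240 − 16/2 + 1 = 233.

233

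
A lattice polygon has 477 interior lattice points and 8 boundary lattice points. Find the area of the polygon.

By Pick's theorem, A = I + B/2 − 1 = 477 + 8/2 − 1 = 480.

480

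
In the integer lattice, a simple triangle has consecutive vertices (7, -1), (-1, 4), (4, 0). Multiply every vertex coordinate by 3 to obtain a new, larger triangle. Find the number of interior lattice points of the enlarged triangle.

By the shoelace formula, twice the signed area is |[7·4 − (-1)·(-1)] + [(-1)·0 − 4·4] + [4·(-1) − 7·0]| = 7, so the area is 3.5.
Summing gcd(|Δx|,|Δy|) over the edges gives the boundary count: gcd(8,5) + gcd(5,4) + gcd(3,1) = 1+1+1 = 3.
Scaling by 3 multiplies the area by 3² = 9 (so the new area is 31.5) and multiplies the boundary lattice-point count by 3, giving 9.
By Pick's theorem, the interior count of the dilated polygon is 31.5 − 9/2 + 1 = 28.

28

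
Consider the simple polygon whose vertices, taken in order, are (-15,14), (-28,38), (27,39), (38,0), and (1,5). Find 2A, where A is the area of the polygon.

Using the shoelace formula, 2A = |((-15)·38 − (-28)·14) + ((-28)·39 − 27·38) + (27·0 − 38·39) + (38·5 − 1·0) + (1·14 − (-15)·5)| = 3499, so the area is 3499/2.

3499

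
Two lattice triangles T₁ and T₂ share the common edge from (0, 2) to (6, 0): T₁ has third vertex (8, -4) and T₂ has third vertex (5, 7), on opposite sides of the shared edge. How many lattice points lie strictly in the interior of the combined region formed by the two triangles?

26

The union is the simple quadrilateral with vertices (0, 2), (8, -4), (6, 0), (5, 7) in order.
Using the shoelace formula, 2A = |(0·(-4) − 8·2) + (8·0 − 6·(-4)) + (6·7 − 5·0) + (5·2 − 0·7)| = 60, so the area is 30.
Summing gcd(|Δx|,|Δy|) over the edges gives the boundary count: gcd(8,6) + gcd(2,4) + gcd(1,7) + gcd(5,5) = 2+2+1+5 = 10.
By Pick's theorem I = A − B/2 + 1 = 30 − 10/2 + 1 = 26.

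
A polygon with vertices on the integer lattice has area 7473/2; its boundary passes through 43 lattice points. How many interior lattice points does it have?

From Pick's theorem, I = A − B/2 + 1 = 7473/2 − 43/2 + 1 = 3716.

3716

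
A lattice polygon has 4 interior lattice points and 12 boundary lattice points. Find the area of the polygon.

9

By Pick's theorem, A = I + B/2 − 1 = 4 + 12/2 − 1 = 9.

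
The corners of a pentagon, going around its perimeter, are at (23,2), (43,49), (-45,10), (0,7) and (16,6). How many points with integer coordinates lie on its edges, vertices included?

7

Along each edge there are gcd(|Δx|,|Δy|)+1 lattice points, so counting each shared vertex once the boundary has gcd(20,47) + gcd(88,39) + gcd(45,3) + gcd(16,1) + gcd(7,4) = 1+1+3+1+1 = 7.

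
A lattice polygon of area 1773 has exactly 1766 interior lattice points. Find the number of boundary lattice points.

16

Pick's theorem gives A = I + B/2 − 1, so B = 2(A − I + 1) = 2(1773 − 1766 + 1) = 16.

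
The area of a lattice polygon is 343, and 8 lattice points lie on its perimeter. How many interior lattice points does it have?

Pick's theorem A = I + B/2 − 1 rearranges to I = A − B/2 + 1 = 343 − 8/2 + 1 = 340.

340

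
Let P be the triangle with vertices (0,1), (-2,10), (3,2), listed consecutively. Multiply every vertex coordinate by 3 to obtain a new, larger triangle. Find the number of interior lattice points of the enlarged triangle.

By the shoelace formula, twice the signed area is |(0·10 − (-2)·1) + ((-2)·2 − 3·10) + (3·1 − 0·2)| = 29, so the area is 14.5.
Summing gcd(|Δx|,|Δy|) over the edges gives the boundary count: gcd(2,9) + gcd(5,8) + gcd(3,1) = 1+1+1 = 3.
Scaling by 3 multiplies the area by 3² = 9 (so the new area is 130.5) and multiplies the boundary lattice-point count by 3, giving 9.
By Pick's theorem, the interior count of the dilated polygon is 130.5 − 9/2 + 1 = 127.

127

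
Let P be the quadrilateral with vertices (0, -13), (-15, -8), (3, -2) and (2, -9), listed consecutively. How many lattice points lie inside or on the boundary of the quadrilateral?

Using the shoelace formula, 2A = |[0·(-8) − (-15)·(-13)] + [(-15)·(-2) − 3·(-8)] + [3·(-9) − 2·(-2)] + [2·(-13) − 0·(-9)]| = 190, so the area is 95.
Along each edge there are gcd(|Δx|,|Δy|)+1 lattice points, so counting each shared vertex once the boundary has gcd(15,5) + gcd(18,6) + gcd(1,7) + gcd(2,4) = 5+6+1+2 = 14.
Pick's theorem gives I = A − B/2 + 1 = 95 − 14/2 + 1 = 89, so the closed region contains I + B = 89 + 14 = 103 lattice points.

103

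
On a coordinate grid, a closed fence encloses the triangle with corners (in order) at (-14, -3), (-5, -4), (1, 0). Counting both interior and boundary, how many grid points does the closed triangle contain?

25

The shoelace formula gives twice the area as |[(-14)·(-4) − (-5)·(-3)] + [(-5)·0 − 1·(-4)] + [1·(-3) − (-14)·0]| = 42, so the area is 21.
The number of boundary lattice points is Σ gcd(|Δx|,|Δy|) = gcd(9,1) + gcd(6,4) + gcd(15,3) = 1+2+3 = 6.
Pick's theorem gives I = A − B/2 + 1 = 21 − 6/2 + 1 = 19, so the closed region contains I + B = 19 + 6 = 25 lattice points.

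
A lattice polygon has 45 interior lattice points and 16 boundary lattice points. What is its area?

By Pick's theorem, A = I + B/2 − 1 = 45 + 16/2 − 1 = 52.

52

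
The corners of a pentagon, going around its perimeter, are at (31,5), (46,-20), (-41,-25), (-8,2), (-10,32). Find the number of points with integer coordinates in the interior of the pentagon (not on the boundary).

Using the shoelace formula, 2A = |(31·(-20) − 46·5) + (46·(-25) − (-41)·(-20)) + ((-41)·2 − (-8)·(-25)) + ((-8)·32 − (-10)·2) + ((-10)·5 − 31·32)| = 4380, so the area is 2190.
The number of boundary lattice points is Σ gcd(|Δx|,|Δy|) = gcd(15,25) + gcd(87,5) + gcd(33,27) + gcd(2,30) + gcd(41,27) = 5+1+3+2+1 = 12.
Pick's theorem gives I = A − B/2 + 1 = 2190 − 12/2 + 1 = 2185.

2185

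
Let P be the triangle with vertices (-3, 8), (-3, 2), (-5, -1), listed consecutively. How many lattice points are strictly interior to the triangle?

Using the shoelace formula, 2A = |[(-3)·2 − (-3)·8] + [(-3)·(-1) − (-5)·2] + [(-5)·8 − (-3)·(-1)]| = 12, so the area is 6.
Along each edge there are gcd(|Δx|,|Δy|)+1 lattice points, so counting each shared vertex once the boundary has gcd(0,6) + gcd(2,3) + gcd(2,9) = 6+1+1 = 8.
By Pick's theorem A = I + B/2 − 1, so I = 6 − 8/2 + 1 = 3.

3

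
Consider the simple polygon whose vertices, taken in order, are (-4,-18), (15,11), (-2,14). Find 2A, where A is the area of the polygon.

By the shoelace formula, twice the signed area is |((-4)·11 − 15·(-18)) + (15·14 − (-2)·11) + ((-2)·(-18) − (-4)·14)| = 550, so the area is 275.

550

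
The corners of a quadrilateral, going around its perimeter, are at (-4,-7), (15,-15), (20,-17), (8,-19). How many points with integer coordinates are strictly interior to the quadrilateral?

76

By the shoelace formula, twice the signed area is |[(-4)·(-15) − 15·(-7)] + [15·(-17) − 20·(-15)] + [20·(-19) − 8·(-17)] + [8·(-7) − (-4)·(-19)]| = 166, so the area is 83.
Summing gcd(|Δx|,|Δy|) over the edges gives the boundary count: gcd(19,8) + gcd(5,2) + gcd(12,2) + gcd(12,12) = 1+1+2+12 = 16.
By Pick's theorem A = I + B/2 − 1, so I = 83 − 16/2 + 1 = 76.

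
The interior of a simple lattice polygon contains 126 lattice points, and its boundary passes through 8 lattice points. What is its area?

Pick's theorem states A = I + B/2 − 1, so A = 126 + 8/2 − 1 = 129.

129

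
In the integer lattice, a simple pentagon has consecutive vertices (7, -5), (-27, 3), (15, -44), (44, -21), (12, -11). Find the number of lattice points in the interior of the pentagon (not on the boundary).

The shoelace formula gives twice the area as |[7·3 − (-27)·(-5)] + [(-27)·(-44) − 15·3] + [15·(-21) − 44·(-44)] + [44·(-11) − 12·(-21)] + [12·(-5) − 7·(-11)]| = 2435, so the area is 1217.5.
Along each edge there are gcd(|Δx|,|Δy|)+1 lattice points, so counting each shared vertex once the boundary has gcd(34,8) + gcd(42,47) + gcd(29,23) + gcd(32,10) + gcd(5,6) = 2+1+1+2+1 = 7.
By Pick's theorem A = I + B/2 − 1, so I = 1217.5 − 7/2 + 1 = 1215.

1215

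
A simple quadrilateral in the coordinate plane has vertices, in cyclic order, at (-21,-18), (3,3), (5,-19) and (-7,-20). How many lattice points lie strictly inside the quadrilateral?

Using the shoelace formula, 2A = |[(-21)·3 − 3·(-18)] + [3·(-19) − 5·3] + [5·(-20) − (-7)·(-19)] + [(-7)·(-18) − (-21)·(-20)]| = 608, so the area is 304.
Along each edge there are gcd(|Δx|,|Δy|)+1 lattice points, so counting each shared vertex once the boundary has gcd(24,21) + gcd(2,22) + gcd(12,1) + gcd(14,2) = 3+2+1+2 = 8.
By Pick's theorem A = I + B/2 − 1, so I = 304 − 8/2 + 1 = 301.

301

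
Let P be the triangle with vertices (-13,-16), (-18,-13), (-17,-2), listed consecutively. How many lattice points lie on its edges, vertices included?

4

The number of boundary lattice points is Σ gcd(|Δx|,|Δy|) = gcd(5,3) + gcd(1,11) + gcd(4,14) = 1+1+2 = 4.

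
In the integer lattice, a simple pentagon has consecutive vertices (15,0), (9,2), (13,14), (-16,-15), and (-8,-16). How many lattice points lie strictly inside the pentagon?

250

The shoelace formula gives twice the area as |[15·2 − 9·0] + [9·14 − 13·2] + [13·(-15) − (-16)·14] + [(-16)·(-16) − (-8)·(-15)] + [(-8)·0 − 15·(-16)]| = 535, so the area is 267.5.
Summing gcd(|Δx|,|Δy|) over the edges gives the boundary count: gcd(6,2) + gcd(4,12) + gcd(29,29) + gcd(8,1) + gcd(23,16) = 2+4+29+1+1 = 37.
By Pick's theorem A = I + B/2 − 1, so I = 267.5 − 37/2 + 1 = 250.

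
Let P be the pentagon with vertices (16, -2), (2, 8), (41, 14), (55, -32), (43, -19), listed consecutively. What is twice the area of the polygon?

1701

The shoelace formula gives twice the area as |[16·8 − 2·(-2)] + [2·14 − 41·8] + [41·(-32) − 55·14] + [55·(-19) − 43·(-32)] + [43·(-2) − 16·(-19)]| = 1701, so the area is 1701/2.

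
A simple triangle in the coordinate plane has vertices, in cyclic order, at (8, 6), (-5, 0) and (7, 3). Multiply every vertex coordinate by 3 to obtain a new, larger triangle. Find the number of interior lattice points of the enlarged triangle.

Using the shoelace formula, 2A = |[8·0 − (-5)·6] + [(-5)·3 − 7·0] + [7·6 − 8·3]| = 33, so the area is 16.5.
The number of boundary lattice points is Σ gcd(|Δx|,|Δy|) = gcd(13,6) + gcd(12,3) + gcd(1,3) = 1+3+1 = 5.
Scaling by 3 multiplies the area by 3² = 9 (so the new area is 148.5) and multiplies the boundary lattice-point count by 3, giving 15.
By Pick's theorem, the interior count of the dilated polygon is 148.5 − 15/2 + 1 = 142.

142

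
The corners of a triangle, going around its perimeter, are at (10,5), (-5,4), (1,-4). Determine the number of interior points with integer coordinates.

The shoelace formula gives twice the area as |(10·4 − (-5)·5) + ((-5)·(-4) − 1·4) + (1·5 − 10·(-4))| = 126, so the area is 63.
The number of boundary lattice points is Σ gcd(|Δx|,|Δy|) = gcd(15,1) + gcd(6,8) + gcd(9,9) = 1+2+9 = 12.
By Pick's theorem A = I + B/2 − 1, so I = 63 − 12/2 + 1 = 58.

58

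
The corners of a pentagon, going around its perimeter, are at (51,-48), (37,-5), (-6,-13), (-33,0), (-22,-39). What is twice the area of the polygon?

Using the shoelace formula, 2A = |(51·(-5) − 37·(-48)) + (37·(-13) − (-6)·(-5)) + ((-6)·0 − (-33)·(-13)) + ((-33)·(-39) − (-22)·0) + ((-22)·(-48) − 51·(-39))| = 4913, so the area is 2456.5.

4913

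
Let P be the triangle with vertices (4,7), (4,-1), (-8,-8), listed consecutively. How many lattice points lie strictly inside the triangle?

By the shoelace formula, twice the signed area is |[4·(-1) − 4·7] + [4·(-8) − (-8)·(-1)] + [(-8)·7 − 4·(-8)]| = 96, so the area is 48.
Summing gcd(|Δx|,|Δy|) over the edges gives the boundary count: gcd(0,8) + gcd(12,7) + gcd(12,15) = 8+1+3 = 12.
Pick's theorem gives I = A − B/2 + 1 = 48 − 12/2 + 1 = 43.

43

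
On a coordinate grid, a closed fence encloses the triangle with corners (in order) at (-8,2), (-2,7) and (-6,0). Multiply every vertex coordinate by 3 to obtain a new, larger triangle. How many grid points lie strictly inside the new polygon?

By the shoelace formula, twice the signed area is |((-8)·7 − (-2)·2) + ((-2)·0 − (-6)·7) + ((-6)·2 − (-8)·0)| = 22, so the area is 11.
Along each edge there are gcd(|Δx|,|Δy|)+1 lattice points, so counting each shared vertex once the boundary has gcd(6,5) + gcd(4,7) + gcd(2,2) = 1+1+2 = 4.
Scaling by 3 multiplies the area by 3² = 9 (so the new area is 99) and multiplies the boundary lattice-point count by 3, giving 12.
By Pick's theorem, the interior count of the dilated polygon is 99 − 12/2 + 1 = 94.

94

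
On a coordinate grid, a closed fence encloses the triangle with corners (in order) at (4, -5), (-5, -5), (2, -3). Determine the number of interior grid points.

4

The shoelace formula gives twice the area as |(4·(-5) − (-5)·(-5)) + ((-5)·(-3) − 2·(-5)) + (2·(-5) − 4·(-3))| = 18, so the area is 9.
Along each edge there are gcd(|Δx|,|Δy|)+1 lattice points, so counting each shared vertex once the boundary has gcd(9,0) + gcd(7,2) + gcd(2,2) = 9+1+2 = 12.
By Pick's theorem A = I + B/2 − 1, so I = 9 − 12/2 + 1 = 4.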